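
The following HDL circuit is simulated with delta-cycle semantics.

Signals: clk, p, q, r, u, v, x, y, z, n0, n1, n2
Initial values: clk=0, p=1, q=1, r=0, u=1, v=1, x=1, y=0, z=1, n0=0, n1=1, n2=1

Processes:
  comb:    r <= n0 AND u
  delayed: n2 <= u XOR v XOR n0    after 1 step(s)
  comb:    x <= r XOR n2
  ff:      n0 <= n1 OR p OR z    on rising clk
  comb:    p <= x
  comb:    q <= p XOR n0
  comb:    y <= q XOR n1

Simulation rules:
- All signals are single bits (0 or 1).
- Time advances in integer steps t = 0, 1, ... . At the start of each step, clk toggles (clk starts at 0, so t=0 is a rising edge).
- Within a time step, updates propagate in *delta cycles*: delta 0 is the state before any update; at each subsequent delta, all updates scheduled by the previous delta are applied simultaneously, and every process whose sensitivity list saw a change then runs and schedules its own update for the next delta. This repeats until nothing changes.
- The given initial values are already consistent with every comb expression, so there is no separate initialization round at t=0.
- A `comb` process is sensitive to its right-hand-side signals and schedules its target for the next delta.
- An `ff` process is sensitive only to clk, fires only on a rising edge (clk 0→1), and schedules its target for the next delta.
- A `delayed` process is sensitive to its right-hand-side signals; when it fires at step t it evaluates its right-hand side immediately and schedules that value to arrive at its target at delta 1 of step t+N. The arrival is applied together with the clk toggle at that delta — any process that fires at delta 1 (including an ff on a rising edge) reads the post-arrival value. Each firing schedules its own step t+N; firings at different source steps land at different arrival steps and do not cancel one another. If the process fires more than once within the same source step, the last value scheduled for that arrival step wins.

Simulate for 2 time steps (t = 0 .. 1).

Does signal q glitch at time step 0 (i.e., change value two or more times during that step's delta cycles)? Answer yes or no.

yes

t=0 Δ0: p=1 y=0 clk=0 u=1 x=1 r=0 n0=0 n2=1 n1=1 q=1 z=1 v=1
  Δ1: clk:0→1
  Δ2: n0:0→1
  Δ3: r:0→1, q:1→0
  Δ4: y:0→1, x:1→0
  Δ5: p:1→0
  Δ6: q:0→1
  Δ7: y:1→0
  (7Δ to stable)
t=1 Δ0: p=0 y=0 clk=1 u=1 x=0 r=1 n0=1 n2=1 n1=1 q=1 z=1 v=1
  Δ1: clk:1→0
  (1Δ to stable)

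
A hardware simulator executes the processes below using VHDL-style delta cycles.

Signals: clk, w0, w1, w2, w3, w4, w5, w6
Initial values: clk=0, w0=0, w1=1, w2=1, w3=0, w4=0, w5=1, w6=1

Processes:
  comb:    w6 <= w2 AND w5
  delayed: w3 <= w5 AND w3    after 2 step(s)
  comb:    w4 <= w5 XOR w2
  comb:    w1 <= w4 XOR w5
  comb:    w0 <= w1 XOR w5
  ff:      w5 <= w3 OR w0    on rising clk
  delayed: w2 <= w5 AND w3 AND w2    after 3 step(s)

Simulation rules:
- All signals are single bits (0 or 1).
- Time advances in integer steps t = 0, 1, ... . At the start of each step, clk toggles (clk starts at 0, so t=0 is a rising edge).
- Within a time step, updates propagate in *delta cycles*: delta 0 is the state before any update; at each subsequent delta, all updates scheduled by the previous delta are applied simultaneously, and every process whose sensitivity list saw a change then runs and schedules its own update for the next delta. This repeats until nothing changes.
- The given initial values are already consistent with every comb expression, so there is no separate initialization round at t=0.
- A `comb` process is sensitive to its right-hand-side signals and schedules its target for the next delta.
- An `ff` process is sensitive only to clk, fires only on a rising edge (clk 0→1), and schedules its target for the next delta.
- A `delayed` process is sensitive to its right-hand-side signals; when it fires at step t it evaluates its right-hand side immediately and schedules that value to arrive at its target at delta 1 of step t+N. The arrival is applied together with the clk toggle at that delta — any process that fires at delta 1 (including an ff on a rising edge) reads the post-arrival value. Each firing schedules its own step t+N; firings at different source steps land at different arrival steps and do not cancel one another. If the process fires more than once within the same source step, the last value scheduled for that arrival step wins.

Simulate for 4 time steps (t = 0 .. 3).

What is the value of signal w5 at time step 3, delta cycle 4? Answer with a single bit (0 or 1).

1

t=0 Δ0: w4=0 w2=1 w3=0 w6=1 w1=1 w0=0 w5=1 clk=0
  Δ1: clk:0→1
  Δ2: w5:1→0
  Δ3: w4:0→1, w6:1→0, w1:1→0, w0:0→1
  Δ4: w1:0→1, w0:1→0
  Δ5: w0:0→1
  (5Δ to stable)
t=1 Δ0: w4=1 w2=1 w3=0 w6=0 w1=1 w0=1 w5=0 clk=1
  Δ1: clk:1→0
  (1Δ to stable)
t=2 Δ0: w4=1 w2=1 w3=0 w6=0 w1=1 w0=1 w5=0 clk=0
  Δ1: clk:0→1
  Δ2: w5:0→1
  Δ3: w4:1→0, w6:0→1, w1:1→0, w0:1→0
  Δ4: w1:0→1, w0:0→1
  Δ5: w0:1→0
  (5Δ to stable)
t=3 Δ0: w4=0 w2=1 w3=0 w6=1 w1=1 w0=0 w5=1 clk=1
  Δ1: w2:1→0, clk:1→0
  Δ2: w4:0→1, w6:1→0
  Δ3: w1:1→0
  Δ4: w0:0→1
  (4Δ to stable)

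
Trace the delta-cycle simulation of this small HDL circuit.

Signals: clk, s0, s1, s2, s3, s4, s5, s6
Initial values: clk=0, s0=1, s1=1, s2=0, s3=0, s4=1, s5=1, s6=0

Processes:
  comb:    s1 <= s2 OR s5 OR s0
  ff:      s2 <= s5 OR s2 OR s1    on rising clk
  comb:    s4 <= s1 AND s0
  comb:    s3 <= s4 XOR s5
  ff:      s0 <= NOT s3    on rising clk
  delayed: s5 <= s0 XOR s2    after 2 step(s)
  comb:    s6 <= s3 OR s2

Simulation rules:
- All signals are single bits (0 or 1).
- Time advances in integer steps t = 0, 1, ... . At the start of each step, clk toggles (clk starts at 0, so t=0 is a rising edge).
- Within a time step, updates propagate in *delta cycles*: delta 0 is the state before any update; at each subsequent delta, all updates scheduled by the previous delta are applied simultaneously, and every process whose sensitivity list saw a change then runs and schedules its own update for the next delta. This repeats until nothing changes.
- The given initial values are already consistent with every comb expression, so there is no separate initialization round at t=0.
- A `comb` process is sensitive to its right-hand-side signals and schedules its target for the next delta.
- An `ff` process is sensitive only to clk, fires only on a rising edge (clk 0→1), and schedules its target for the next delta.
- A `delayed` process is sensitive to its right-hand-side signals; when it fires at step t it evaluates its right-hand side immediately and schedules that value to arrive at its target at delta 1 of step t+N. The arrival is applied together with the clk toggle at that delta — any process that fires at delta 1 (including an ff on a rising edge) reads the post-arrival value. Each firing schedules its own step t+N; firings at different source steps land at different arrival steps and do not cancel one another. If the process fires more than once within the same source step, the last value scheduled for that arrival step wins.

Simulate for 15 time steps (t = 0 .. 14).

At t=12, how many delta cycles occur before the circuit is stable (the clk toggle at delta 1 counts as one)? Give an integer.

4

[bits: s5,s1,s3,s0,s4,clk,s2,s6]
t=0: Δ0=11011000 Δ1=11011100 Δ2=11011110 Δ3=11011111 | 3Δ
t=1: Δ0=11011111 Δ1=11011011 | 1Δ
t=2: Δ0=11011011 Δ1=01011111 Δ2=01111111 | 2Δ
t=3: Δ0=01111111 Δ1=01111011 | 1Δ
t=4: Δ0=01111011 Δ1=01111111 Δ2=01101111 Δ3=01100111 Δ4=01000111 | 4Δ
t=5: Δ0=01000111 Δ1=01000011 | 1Δ
t=6: Δ0=01000011 Δ1=11000111 Δ2=11110111 Δ3=11111111 Δ4=11011111 | 4Δ
t=7: Δ0=11011111 Δ1=11011011 | 1Δ
t=8: Δ0=11011011 Δ1=01011111 Δ2=01111111 | 2Δ
t=9: Δ0=01111111 Δ1=01111011 | 1Δ
t=10: Δ0=01111011 Δ1=01111111 Δ2=01101111 Δ3=01100111 Δ4=01000111 | 4Δ
t=11: Δ0=01000111 Δ1=01000011 | 1Δ
t=12: Δ0=01000011 Δ1=11000111 Δ2=11110111 Δ3=11111111 Δ4=11011111 | 4Δ
t=13: Δ0=11011111 Δ1=11011011 | 1Δ
t=14: Δ0=11011011 Δ1=01011111 Δ2=01111111 | 2Δ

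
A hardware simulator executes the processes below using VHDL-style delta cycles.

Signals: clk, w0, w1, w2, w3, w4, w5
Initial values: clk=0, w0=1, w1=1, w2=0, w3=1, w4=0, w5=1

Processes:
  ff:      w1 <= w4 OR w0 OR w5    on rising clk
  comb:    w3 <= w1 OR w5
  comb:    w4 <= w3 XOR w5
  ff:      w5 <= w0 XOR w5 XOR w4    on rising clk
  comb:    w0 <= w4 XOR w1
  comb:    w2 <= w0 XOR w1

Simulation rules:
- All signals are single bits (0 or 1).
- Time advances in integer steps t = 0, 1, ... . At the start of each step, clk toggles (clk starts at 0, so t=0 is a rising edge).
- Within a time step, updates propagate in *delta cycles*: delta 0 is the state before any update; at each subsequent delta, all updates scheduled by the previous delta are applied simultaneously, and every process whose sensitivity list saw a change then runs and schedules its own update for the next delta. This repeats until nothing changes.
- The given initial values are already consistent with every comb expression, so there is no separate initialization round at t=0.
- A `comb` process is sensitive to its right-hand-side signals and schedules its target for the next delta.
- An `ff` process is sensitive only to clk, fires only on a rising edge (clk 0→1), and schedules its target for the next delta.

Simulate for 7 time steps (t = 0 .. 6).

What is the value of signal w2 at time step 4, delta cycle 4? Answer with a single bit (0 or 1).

0

t=0 Δ0: w0=1 w3=1 w5=1 w4=0 w1=1 w2=0 clk=0
  Δ1: clk:0→1
  Δ2: w5:1→0
  Δ3: w4:0→1
  Δ4: w0:1→0
  Δ5: w2:0→1
  (5Δ to stable)
t=1 Δ0: w0=0 w3=1 w5=0 w4=1 w1=1 w2=1 clk=1
  Δ1: clk:1→0
  (1Δ to stable)
t=2 Δ0: w0=0 w3=1 w5=0 w4=1 w1=1 w2=1 clk=0
  Δ1: clk:0→1
  Δ2: w5:0→1
  Δ3: w4:1→0
  Δ4: w0:0→1
  Δ5: w2:1→0
  (5Δ to stable)
t=3 Δ0: w0=1 w3=1 w5=1 w4=0 w1=1 w2=0 clk=1
  Δ1: clk:1→0
  (1Δ to stable)
t=4 Δ0: w0=1 w3=1 w5=1 w4=0 w1=1 w2=0 clk=0
  Δ1: clk:0→1
  Δ2: w5:1→0
  Δ3: w4:0→1
  Δ4: w0:1→0
  Δ5: w2:0→1
  (5Δ to stable)
t=5 Δ0: w0=0 w3=1 w5=0 w4=1 w1=1 w2=1 clk=1
  Δ1: clk:1→0
  (1Δ to stable)
t=6 Δ0: w0=0 w3=1 w5=0 w4=1 w1=1 w2=1 clk=0
  Δ1: clk:0→1
  Δ2: w5:0→1
  Δ3: w4:1→0
  Δ4: w0:0→1
  Δ5: w2:1→0
  (5Δ to stable)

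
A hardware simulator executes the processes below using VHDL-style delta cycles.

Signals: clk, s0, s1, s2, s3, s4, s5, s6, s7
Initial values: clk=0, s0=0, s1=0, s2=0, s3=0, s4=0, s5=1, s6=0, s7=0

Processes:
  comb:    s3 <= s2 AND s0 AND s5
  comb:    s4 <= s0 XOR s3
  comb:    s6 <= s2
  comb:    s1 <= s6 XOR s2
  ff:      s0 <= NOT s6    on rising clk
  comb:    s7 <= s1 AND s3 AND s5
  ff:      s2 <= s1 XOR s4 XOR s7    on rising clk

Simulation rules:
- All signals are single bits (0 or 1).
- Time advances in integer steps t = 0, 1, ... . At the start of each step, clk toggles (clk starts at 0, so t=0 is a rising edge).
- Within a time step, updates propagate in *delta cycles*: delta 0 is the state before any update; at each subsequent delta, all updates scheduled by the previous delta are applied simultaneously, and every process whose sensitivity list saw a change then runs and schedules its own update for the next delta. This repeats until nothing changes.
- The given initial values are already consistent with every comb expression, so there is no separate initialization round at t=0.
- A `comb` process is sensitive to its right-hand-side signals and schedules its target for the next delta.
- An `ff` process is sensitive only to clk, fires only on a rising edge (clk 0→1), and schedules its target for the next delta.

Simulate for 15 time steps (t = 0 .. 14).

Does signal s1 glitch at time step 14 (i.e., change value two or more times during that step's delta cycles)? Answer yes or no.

yes

[bits: s0,s7,s6,s4,s5,s1,clk,s3,s2]
t=0: Δ0=000010000 Δ1=000010100 Δ2=100010100 Δ3=100110100 | 3Δ
t=1: Δ0=100110100 Δ1=100110000 | 1Δ
t=2: Δ0=100110000 Δ1=100110100 Δ2=100110101 Δ3=101111111 Δ4=111010111 Δ5=101010111 | 5Δ
t=3: Δ0=101010111 Δ1=101010011 | 1Δ
t=4: Δ0=101010011 Δ1=101010111 Δ2=001010110 Δ3=000111100 Δ4=000010100 | 4Δ
t=5: Δ0=000010100 Δ1=000010000 | 1Δ
t=6: Δ0=000010000 Δ1=000010100 Δ2=100010100 Δ3=100110100 | 3Δ
t=7: Δ0=100110100 Δ1=100110000 | 1Δ
t=8: Δ0=100110000 Δ1=100110100 Δ2=100110101 Δ3=101111111 Δ4=111010111 Δ5=101010111 | 5Δ
t=9: Δ0=101010111 Δ1=101010011 | 1Δ
t=10: Δ0=101010011 Δ1=101010111 Δ2=001010110 Δ3=000111100 Δ4=000010100 | 4Δ
t=11: Δ0=000010100 Δ1=000010000 | 1Δ
t=12: Δ0=000010000 Δ1=000010100 Δ2=100010100 Δ3=100110100 | 3Δ
t=13: Δ0=100110100 Δ1=100110000 | 1Δ
t=14: Δ0=100110000 Δ1=100110100 Δ2=100110101 Δ3=101111111 Δ4=111010111 Δ5=101010111 | 5Δ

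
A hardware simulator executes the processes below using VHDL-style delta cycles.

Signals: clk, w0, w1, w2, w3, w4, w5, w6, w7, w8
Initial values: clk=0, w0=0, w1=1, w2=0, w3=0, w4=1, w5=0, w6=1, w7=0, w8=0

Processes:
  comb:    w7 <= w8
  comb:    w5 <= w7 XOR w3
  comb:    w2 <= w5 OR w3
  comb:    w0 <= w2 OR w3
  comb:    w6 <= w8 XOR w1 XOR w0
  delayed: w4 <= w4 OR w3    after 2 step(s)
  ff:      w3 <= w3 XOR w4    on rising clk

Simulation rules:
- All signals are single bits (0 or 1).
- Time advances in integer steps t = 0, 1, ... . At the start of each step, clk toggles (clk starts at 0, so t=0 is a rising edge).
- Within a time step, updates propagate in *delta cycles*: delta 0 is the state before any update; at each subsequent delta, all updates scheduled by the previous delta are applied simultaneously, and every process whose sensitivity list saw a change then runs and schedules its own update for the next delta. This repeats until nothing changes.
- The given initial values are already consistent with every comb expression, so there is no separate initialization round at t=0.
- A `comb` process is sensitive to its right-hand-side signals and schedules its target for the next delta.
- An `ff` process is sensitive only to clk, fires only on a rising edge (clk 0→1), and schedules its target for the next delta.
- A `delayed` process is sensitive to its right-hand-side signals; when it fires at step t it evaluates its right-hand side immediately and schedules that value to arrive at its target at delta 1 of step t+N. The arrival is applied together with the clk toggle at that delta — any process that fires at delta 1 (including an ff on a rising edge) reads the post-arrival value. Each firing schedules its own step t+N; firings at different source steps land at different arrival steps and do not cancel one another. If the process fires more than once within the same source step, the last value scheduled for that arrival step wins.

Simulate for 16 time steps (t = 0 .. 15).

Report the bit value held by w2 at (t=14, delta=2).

1

t=0 Δ0: w4=1 w6=1 w2=0 w0=0 w3=0 w8=0 clk=0 w1=1 w5=0 w7=0
  Δ1: clk:0→1
  Δ2: w3:0→1
  Δ3: w2:0→1, w0:0→1, w5:0→1
  Δ4: w6:1→0
  (4Δ to stable)
t=1 Δ0: w4=1 w6=0 w2=1 w0=1 w3=1 w8=0 clk=1 w1=1 w5=1 w7=0
  Δ1: clk:1→0
  (1Δ to stable)
t=2 Δ0: w4=1 w6=0 w2=1 w0=1 w3=1 w8=0 clk=0 w1=1 w5=1 w7=0
  Δ1: clk:0→1
  Δ2: w3:1→0
  Δ3: w5:1→0
  Δ4: w2:1→0
  Δ5: w0:1→0
  Δ6: w6:0→1
  (6Δ to stable)
t=3 Δ0: w4=1 w6=1 w2=0 w0=0 w3=0 w8=0 clk=1 w1=1 w5=0 w7=0
  Δ1: clk:1→0
  (1Δ to stable)
t=4 Δ0: w4=1 w6=1 w2=0 w0=0 w3=0 w8=0 clk=0 w1=1 w5=0 w7=0
  Δ1: clk:0→1
  Δ2: w3:0→1
  Δ3: w2:0→1, w0:0→1, w5:0→1
  Δ4: w6:1→0
  (4Δ to stable)
t=5 Δ0: w4=1 w6=0 w2=1 w0=1 w3=1 w8=0 clk=1 w1=1 w5=1 w7=0
  Δ1: clk:1→0
  (1Δ to stable)
t=6 Δ0: w4=1 w6=0 w2=1 w0=1 w3=1 w8=0 clk=0 w1=1 w5=1 w7=0
  Δ1: clk:0→1
  Δ2: w3:1→0
  Δ3: w5:1→0
  Δ4: w2:1→0
  Δ5: w0:1→0
  Δ6: w6:0→1
  (6Δ to stable)
t=7 Δ0: w4=1 w6=1 w2=0 w0=0 w3=0 w8=0 clk=1 w1=1 w5=0 w7=0
  Δ1: clk:1→0
  (1Δ to stable)
t=8 Δ0: w4=1 w6=1 w2=0 w0=0 w3=0 w8=0 clk=0 w1=1 w5=0 w7=0
  Δ1: clk:0→1
  Δ2: w3:0→1
  Δ3: w2:0→1, w0:0→1, w5:0→1
  Δ4: w6:1→0
  (4Δ to stable)
t=9 Δ0: w4=1 w6=0 w2=1 w0=1 w3=1 w8=0 clk=1 w1=1 w5=1 w7=0
  Δ1: clk:1→0
  (1Δ to stable)
t=10 Δ0: w4=1 w6=0 w2=1 w0=1 w3=1 w8=0 clk=0 w1=1 w5=1 w7=0
  Δ1: clk:0→1
  Δ2: w3:1→0
  Δ3: w5:1→0
  Δ4: w2:1→0
  Δ5: w0:1→0
  Δ6: w6:0→1
  (6Δ to stable)
t=11 Δ0: w4=1 w6=1 w2=0 w0=0 w3=0 w8=0 clk=1 w1=1 w5=0 w7=0
  Δ1: clk:1→0
  (1Δ to stable)
t=12 Δ0: w4=1 w6=1 w2=0 w0=0 w3=0 w8=0 clk=0 w1=1 w5=0 w7=0
  Δ1: clk:0→1
  Δ2: w3:0→1
  Δ3: w2:0→1, w0:0→1, w5:0→1
  Δ4: w6:1→0
  (4Δ to stable)
t=13 Δ0: w4=1 w6=0 w2=1 w0=1 w3=1 w8=0 clk=1 w1=1 w5=1 w7=0
  Δ1: clk:1→0
  (1Δ to stable)
t=14 Δ0: w4=1 w6=0 w2=1 w0=1 w3=1 w8=0 clk=0 w1=1 w5=1 w7=0
  Δ1: clk:0→1
  Δ2: w3:1→0
  Δ3: w5:1→0
  Δ4: w2:1→0
  Δ5: w0:1→0
  Δ6: w6:0→1
  (6Δ to stable)
t=15 Δ0: w4=1 w6=1 w2=0 w0=0 w3=0 w8=0 clk=1 w1=1 w5=0 w7=0
  Δ1: clk:1→0
  (1Δ to stable)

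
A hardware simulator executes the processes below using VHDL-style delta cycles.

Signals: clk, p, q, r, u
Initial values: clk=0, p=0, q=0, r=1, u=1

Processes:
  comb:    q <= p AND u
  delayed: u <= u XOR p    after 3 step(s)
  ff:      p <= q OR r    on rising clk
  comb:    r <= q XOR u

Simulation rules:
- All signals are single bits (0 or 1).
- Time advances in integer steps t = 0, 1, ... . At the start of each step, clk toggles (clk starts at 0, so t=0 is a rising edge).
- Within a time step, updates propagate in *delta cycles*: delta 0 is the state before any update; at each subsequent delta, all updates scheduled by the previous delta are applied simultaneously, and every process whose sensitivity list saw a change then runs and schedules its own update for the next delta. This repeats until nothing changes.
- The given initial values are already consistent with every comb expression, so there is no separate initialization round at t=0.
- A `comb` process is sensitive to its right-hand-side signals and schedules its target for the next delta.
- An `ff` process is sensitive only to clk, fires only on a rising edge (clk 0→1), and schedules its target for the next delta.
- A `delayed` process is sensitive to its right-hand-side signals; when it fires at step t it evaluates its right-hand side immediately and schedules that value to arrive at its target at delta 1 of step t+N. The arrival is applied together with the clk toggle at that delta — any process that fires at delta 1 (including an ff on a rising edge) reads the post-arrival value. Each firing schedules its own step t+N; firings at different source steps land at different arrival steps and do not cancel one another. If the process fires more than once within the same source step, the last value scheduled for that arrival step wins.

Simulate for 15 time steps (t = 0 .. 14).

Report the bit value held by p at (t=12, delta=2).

t=0 Δ0: p=0 r=1 q=0 u=1 clk=0
  Δ1: clk:0→1
  Δ2: p:0→1
  Δ3: q:0→1
  Δ4: r:1→0
  (4Δ to stable)
t=1 Δ0: p=1 r=0 q=1 u=1 clk=1
  Δ1: clk:1→0
  (1Δ to stable)
t=2 Δ0: p=1 r=0 q=1 u=1 clk=0
  Δ1: clk:0→1
  (1Δ to stable)
t=3 Δ0: p=1 r=0 q=1 u=1 clk=1
  Δ1: u:1→0, clk:1→0
  Δ2: r:0→1, q:1→0
  Δ3: r:1→0
  (3Δ to stable)
t=4 Δ0: p=1 r=0 q=0 u=0 clk=0
  Δ1: clk:0→1
  Δ2: p:1→0
  (2Δ to stable)
t=5 Δ0: p=0 r=0 q=0 u=0 clk=1
  Δ1: clk:1→0
  (1Δ to stable)
t=6 Δ0: p=0 r=0 q=0 u=0 clk=0
  Δ1: u:0→1, clk:0→1
  Δ2: r:0→1
  (2Δ to stable)
t=7 Δ0: p=0 r=1 q=0 u=1 clk=1
  Δ1: u:1→0, clk:1→0
  Δ2: r:1→0
  (2Δ to stable)
t=8 Δ0: p=0 r=0 q=0 u=0 clk=0
  Δ1: clk:0→1
  (1Δ to stable)
t=9 Δ0: p=0 r=0 q=0 u=0 clk=1
  Δ1: u:0→1, clk:1→0
  Δ2: r:0→1
  (2Δ to stable)
t=10 Δ0: p=0 r=1 q=0 u=1 clk=0
  Δ1: u:1→0, clk:0→1
  Δ2: p:0→1, r:1→0
  (2Δ to stable)
t=11 Δ0: p=1 r=0 q=0 u=0 clk=1
  Δ1: clk:1→0
  (1Δ to stable)
t=12 Δ0: p=1 r=0 q=0 u=0 clk=0
  Δ1: u:0→1, clk:0→1
  Δ2: p:1→0, r:0→1, q:0→1
  Δ3: r:1→0, q:1→0
  Δ4: r:0→1
  (4Δ to stable)
t=13 Δ0: p=0 r=1 q=0 u=1 clk=1
  Δ1: clk:1→0
  (1Δ to stable)
t=14 Δ0: p=0 r=1 q=0 u=1 clk=0
  Δ1: clk:0→1
  Δ2: p:0→1
  Δ3: q:0→1
  Δ4: r:1→0
  (4Δ to stable)

0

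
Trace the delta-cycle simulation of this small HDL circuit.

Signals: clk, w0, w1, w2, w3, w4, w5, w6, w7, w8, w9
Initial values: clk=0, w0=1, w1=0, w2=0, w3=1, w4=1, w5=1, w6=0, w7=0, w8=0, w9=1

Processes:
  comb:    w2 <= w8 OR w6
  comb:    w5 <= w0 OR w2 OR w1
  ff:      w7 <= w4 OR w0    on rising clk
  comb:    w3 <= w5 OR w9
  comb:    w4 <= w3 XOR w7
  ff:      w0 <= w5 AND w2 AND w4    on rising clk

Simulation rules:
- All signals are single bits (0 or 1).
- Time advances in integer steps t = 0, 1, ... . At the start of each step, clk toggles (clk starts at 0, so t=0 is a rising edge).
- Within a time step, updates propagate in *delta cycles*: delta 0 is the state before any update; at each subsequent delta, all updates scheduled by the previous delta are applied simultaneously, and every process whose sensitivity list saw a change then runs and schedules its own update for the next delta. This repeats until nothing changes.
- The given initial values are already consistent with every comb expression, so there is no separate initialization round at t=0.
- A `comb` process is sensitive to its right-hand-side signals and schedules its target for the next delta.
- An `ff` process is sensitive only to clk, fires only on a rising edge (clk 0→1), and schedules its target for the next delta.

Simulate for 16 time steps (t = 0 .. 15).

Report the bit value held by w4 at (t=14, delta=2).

t0.Δ0 w4=1 w8=0 clk=0 w3=1 w0=1 w6=0 w7=0 w1=0 w5=1 w9=1 w2=0
t0.Δ1 w4=1 w8=0 clk=1 w3=1 w0=1 w6=0 w7=0 w1=0 w5=1 w9=1 w2=0
t0.Δ2 w4=1 w8=0 clk=1 w3=1 w0=0 w6=0 w7=1 w1=0 w5=1 w9=1 w2=0
t0.Δ3 w4=0 w8=0 clk=1 w3=1 w0=0 w6=0 w7=1 w1=0 w5=0 w9=1 w2=0
t1.Δ0 w4=0 w8=0 clk=1 w3=1 w0=0 w6=0 w7=1 w1=0 w5=0 w9=1 w2=0
t1.Δ1 w4=0 w8=0 clk=0 w3=1 w0=0 w6=0 w7=1 w1=0 w5=0 w9=1 w2=0
t2.Δ0 w4=0 w8=0 clk=0 w3=1 w0=0 w6=0 w7=1 w1=0 w5=0 w9=1 w2=0
t2.Δ1 w4=0 w8=0 clk=1 w3=1 w0=0 w6=0 w7=1 w1=0 w5=0 w9=1 w2=0
t2.Δ2 w4=0 w8=0 clk=1 w3=1 w0=0 w6=0 w7=0 w1=0 w5=0 w9=1 w2=0
t2.Δ3 w4=1 w8=0 clk=1 w3=1 w0=0 w6=0 w7=0 w1=0 w5=0 w9=1 w2=0
t3.Δ0 w4=1 w8=0 clk=1 w3=1 w0=0 w6=0 w7=0 w1=0 w5=0 w9=1 w2=0
t3.Δ1 w4=1 w8=0 clk=0 w3=1 w0=0 w6=0 w7=0 w1=0 w5=0 w9=1 w2=0
t4.Δ0 w4=1 w8=0 clk=0 w3=1 w0=0 w6=0 w7=0 w1=0 w5=0 w9=1 w2=0
t4.Δ1 w4=1 w8=0 clk=1 w3=1 w0=0 w6=0 w7=0 w1=0 w5=0 w9=1 w2=0
t4.Δ2 w4=1 w8=0 clk=1 w3=1 w0=0 w6=0 w7=1 w1=0 w5=0 w9=1 w2=0
t4.Δ3 w4=0 w8=0 clk=1 w3=1 w0=0 w6=0 w7=1 w1=0 w5=0 w9=1 w2=0
t5.Δ0 w4=0 w8=0 clk=1 w3=1 w0=0 w6=0 w7=1 w1=0 w5=0 w9=1 w2=0
t5.Δ1 w4=0 w8=0 clk=0 w3=1 w0=0 w6=0 w7=1 w1=0 w5=0 w9=1 w2=0
t6.Δ0 w4=0 w8=0 clk=0 w3=1 w0=0 w6=0 w7=1 w1=0 w5=0 w9=1 w2=0
t6.Δ1 w4=0 w8=0 clk=1 w3=1 w0=0 w6=0 w7=1 w1=0 w5=0 w9=1 w2=0
t6.Δ2 w4=0 w8=0 clk=1 w3=1 w0=0 w6=0 w7=0 w1=0 w5=0 w9=1 w2=0
t6.Δ3 w4=1 w8=0 clk=1 w3=1 w0=0 w6=0 w7=0 w1=0 w5=0 w9=1 w2=0
t7.Δ0 w4=1 w8=0 clk=1 w3=1 w0=0 w6=0 w7=0 w1=0 w5=0 w9=1 w2=0
t7.Δ1 w4=1 w8=0 clk=0 w3=1 w0=0 w6=0 w7=0 w1=0 w5=0 w9=1 w2=0
t8.Δ0 w4=1 w8=0 clk=0 w3=1 w0=0 w6=0 w7=0 w1=0 w5=0 w9=1 w2=0
t8.Δ1 w4=1 w8=0 clk=1 w3=1 w0=0 w6=0 w7=0 w1=0 w5=0 w9=1 w2=0
t8.Δ2 w4=1 w8=0 clk=1 w3=1 w0=0 w6=0 w7=1 w1=0 w5=0 w9=1 w2=0
t8.Δ3 w4=0 w8=0 clk=1 w3=1 w0=0 w6=0 w7=1 w1=0 w5=0 w9=1 w2=0
t9.Δ0 w4=0 w8=0 clk=1 w3=1 w0=0 w6=0 w7=1 w1=0 w5=0 w9=1 w2=0
t9.Δ1 w4=0 w8=0 clk=0 w3=1 w0=0 w6=0 w7=1 w1=0 w5=0 w9=1 w2=0
t10.Δ0 w4=0 w8=0 clk=0 w3=1 w0=0 w6=0 w7=1 w1=0 w5=0 w9=1 w2=0
t10.Δ1 w4=0 w8=0 clk=1 w3=1 w0=0 w6=0 w7=1 w1=0 w5=0 w9=1 w2=0
t10.Δ2 w4=0 w8=0 clk=1 w3=1 w0=0 w6=0 w7=0 w1=0 w5=0 w9=1 w2=0
t10.Δ3 w4=1 w8=0 clk=1 w3=1 w0=0 w6=0 w7=0 w1=0 w5=0 w9=1 w2=0
t11.Δ0 w4=1 w8=0 clk=1 w3=1 w0=0 w6=0 w7=0 w1=0 w5=0 w9=1 w2=0
t11.Δ1 w4=1 w8=0 clk=0 w3=1 w0=0 w6=0 w7=0 w1=0 w5=0 w9=1 w2=0
t12.Δ0 w4=1 w8=0 clk=0 w3=1 w0=0 w6=0 w7=0 w1=0 w5=0 w9=1 w2=0
t12.Δ1 w4=1 w8=0 clk=1 w3=1 w0=0 w6=0 w7=0 w1=0 w5=0 w9=1 w2=0
t12.Δ2 w4=1 w8=0 clk=1 w3=1 w0=0 w6=0 w7=1 w1=0 w5=0 w9=1 w2=0
t12.Δ3 w4=0 w8=0 clk=1 w3=1 w0=0 w6=0 w7=1 w1=0 w5=0 w9=1 w2=0
t13.Δ0 w4=0 w8=0 clk=1 w3=1 w0=0 w6=0 w7=1 w1=0 w5=0 w9=1 w2=0
t13.Δ1 w4=0 w8=0 clk=0 w3=1 w0=0 w6=0 w7=1 w1=0 w5=0 w9=1 w2=0
t14.Δ0 w4=0 w8=0 clk=0 w3=1 w0=0 w6=0 w7=1 w1=0 w5=0 w9=1 w2=0
t14.Δ1 w4=0 w8=0 clk=1 w3=1 w0=0 w6=0 w7=1 w1=0 w5=0 w9=1 w2=0
t14.Δ2 w4=0 w8=0 clk=1 w3=1 w0=0 w6=0 w7=0 w1=0 w5=0 w9=1 w2=0
t14.Δ3 w4=1 w8=0 clk=1 w3=1 w0=0 w6=0 w7=0 w1=0 w5=0 w9=1 w2=0
t15.Δ0 w4=1 w8=0 clk=1 w3=1 w0=0 w6=0 w7=0 w1=0 w5=0 w9=1 w2=0
t15.Δ1 w4=1 w8=0 clk=0 w3=1 w0=0 w6=0 w7=0 w1=0 w5=0 w9=1 w2=0

0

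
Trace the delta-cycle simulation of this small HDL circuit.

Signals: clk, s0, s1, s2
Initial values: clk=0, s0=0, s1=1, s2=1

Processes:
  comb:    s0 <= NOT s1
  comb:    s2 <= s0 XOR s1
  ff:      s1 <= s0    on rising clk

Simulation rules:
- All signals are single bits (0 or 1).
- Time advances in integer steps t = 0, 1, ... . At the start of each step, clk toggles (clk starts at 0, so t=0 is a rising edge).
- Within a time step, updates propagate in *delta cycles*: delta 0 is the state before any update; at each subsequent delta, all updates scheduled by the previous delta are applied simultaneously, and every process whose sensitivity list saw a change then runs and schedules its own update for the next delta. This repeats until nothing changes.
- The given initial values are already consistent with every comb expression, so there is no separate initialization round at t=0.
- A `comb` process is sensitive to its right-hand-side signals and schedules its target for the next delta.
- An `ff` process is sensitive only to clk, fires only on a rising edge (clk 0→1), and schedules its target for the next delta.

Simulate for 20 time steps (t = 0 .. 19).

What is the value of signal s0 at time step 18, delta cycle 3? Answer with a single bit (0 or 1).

t0.Δ0 s2=1 clk=0 s0=0 s1=1
t0.Δ1 s2=1 clk=1 s0=0 s1=1
t0.Δ2 s2=1 clk=1 s0=0 s1=0
t0.Δ3 s2=0 clk=1 s0=1 s1=0
t0.Δ4 s2=1 clk=1 s0=1 s1=0
t1.Δ0 s2=1 clk=1 s0=1 s1=0
t1.Δ1 s2=1 clk=0 s0=1 s1=0
t2.Δ0 s2=1 clk=0 s0=1 s1=0
t2.Δ1 s2=1 clk=1 s0=1 s1=0
t2.Δ2 s2=1 clk=1 s0=1 s1=1
t2.Δ3 s2=0 clk=1 s0=0 s1=1
t2.Δ4 s2=1 clk=1 s0=0 s1=1
t3.Δ0 s2=1 clk=1 s0=0 s1=1
t3.Δ1 s2=1 clk=0 s0=0 s1=1
t4.Δ0 s2=1 clk=0 s0=0 s1=1
t4.Δ1 s2=1 clk=1 s0=0 s1=1
t4.Δ2 s2=1 clk=1 s0=0 s1=0
t4.Δ3 s2=0 clk=1 s0=1 s1=0
t4.Δ4 s2=1 clk=1 s0=1 s1=0
t5.Δ0 s2=1 clk=1 s0=1 s1=0
t5.Δ1 s2=1 clk=0 s0=1 s1=0
t6.Δ0 s2=1 clk=0 s0=1 s1=0
t6.Δ1 s2=1 clk=1 s0=1 s1=0
t6.Δ2 s2=1 clk=1 s0=1 s1=1
t6.Δ3 s2=0 clk=1 s0=0 s1=1
t6.Δ4 s2=1 clk=1 s0=0 s1=1
t7.Δ0 s2=1 clk=1 s0=0 s1=1
t7.Δ1 s2=1 clk=0 s0=0 s1=1
t8.Δ0 s2=1 clk=0 s0=0 s1=1
t8.Δ1 s2=1 clk=1 s0=0 s1=1
t8.Δ2 s2=1 clk=1 s0=0 s1=0
t8.Δ3 s2=0 clk=1 s0=1 s1=0
t8.Δ4 s2=1 clk=1 s0=1 s1=0
t9.Δ0 s2=1 clk=1 s0=1 s1=0
t9.Δ1 s2=1 clk=0 s0=1 s1=0
t10.Δ0 s2=1 clk=0 s0=1 s1=0
t10.Δ1 s2=1 clk=1 s0=1 s1=0
t10.Δ2 s2=1 clk=1 s0=1 s1=1
t10.Δ3 s2=0 clk=1 s0=0 s1=1
t10.Δ4 s2=1 clk=1 s0=0 s1=1
t11.Δ0 s2=1 clk=1 s0=0 s1=1
t11.Δ1 s2=1 clk=0 s0=0 s1=1
t12.Δ0 s2=1 clk=0 s0=0 s1=1
t12.Δ1 s2=1 clk=1 s0=0 s1=1
t12.Δ2 s2=1 clk=1 s0=0 s1=0
t12.Δ3 s2=0 clk=1 s0=1 s1=0
t12.Δ4 s2=1 clk=1 s0=1 s1=0
t13.Δ0 s2=1 clk=1 s0=1 s1=0
t13.Δ1 s2=1 clk=0 s0=1 s1=0
t14.Δ0 s2=1 clk=0 s0=1 s1=0
t14.Δ1 s2=1 clk=1 s0=1 s1=0
t14.Δ2 s2=1 clk=1 s0=1 s1=1
t14.Δ3 s2=0 clk=1 s0=0 s1=1
t14.Δ4 s2=1 clk=1 s0=0 s1=1
t15.Δ0 s2=1 clk=1 s0=0 s1=1
t15.Δ1 s2=1 clk=0 s0=0 s1=1
t16.Δ0 s2=1 clk=0 s0=0 s1=1
t16.Δ1 s2=1 clk=1 s0=0 s1=1
t16.Δ2 s2=1 clk=1 s0=0 s1=0
t16.Δ3 s2=0 clk=1 s0=1 s1=0
t16.Δ4 s2=1 clk=1 s0=1 s1=0
t17.Δ0 s2=1 clk=1 s0=1 s1=0
t17.Δ1 s2=1 clk=0 s0=1 s1=0
t18.Δ0 s2=1 clk=0 s0=1 s1=0
t18.Δ1 s2=1 clk=1 s0=1 s1=0
t18.Δ2 s2=1 clk=1 s0=1 s1=1
t18.Δ3 s2=0 clk=1 s0=0 s1=1
t18.Δ4 s2=1 clk=1 s0=0 s1=1
t19.Δ0 s2=1 clk=1 s0=0 s1=1
t19.Δ1 s2=1 clk=0 s0=0 s1=1

0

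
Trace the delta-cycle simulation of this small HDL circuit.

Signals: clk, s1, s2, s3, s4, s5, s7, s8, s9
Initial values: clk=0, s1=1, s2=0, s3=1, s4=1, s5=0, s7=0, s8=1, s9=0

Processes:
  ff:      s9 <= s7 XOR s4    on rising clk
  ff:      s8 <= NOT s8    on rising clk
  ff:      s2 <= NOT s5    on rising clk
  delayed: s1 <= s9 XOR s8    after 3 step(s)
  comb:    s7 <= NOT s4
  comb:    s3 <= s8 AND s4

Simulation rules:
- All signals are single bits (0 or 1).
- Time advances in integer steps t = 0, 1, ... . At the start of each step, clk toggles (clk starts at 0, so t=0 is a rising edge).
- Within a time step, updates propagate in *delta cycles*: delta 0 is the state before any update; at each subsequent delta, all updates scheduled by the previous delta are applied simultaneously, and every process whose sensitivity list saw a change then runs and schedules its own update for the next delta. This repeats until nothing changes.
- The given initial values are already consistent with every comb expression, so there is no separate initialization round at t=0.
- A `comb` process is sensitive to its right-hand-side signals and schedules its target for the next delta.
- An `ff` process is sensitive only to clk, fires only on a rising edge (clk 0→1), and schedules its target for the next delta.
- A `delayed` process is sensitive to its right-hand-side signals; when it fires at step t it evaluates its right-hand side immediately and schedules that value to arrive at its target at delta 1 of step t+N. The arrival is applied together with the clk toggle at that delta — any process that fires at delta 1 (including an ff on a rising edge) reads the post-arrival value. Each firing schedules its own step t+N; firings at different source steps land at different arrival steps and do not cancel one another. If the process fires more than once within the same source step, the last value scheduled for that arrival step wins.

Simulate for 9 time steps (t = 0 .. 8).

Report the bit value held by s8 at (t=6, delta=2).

1

t0.Δ0 s3=1 s9=0 s2=0 s8=1 s5=0 s7=0 clk=0 s4=1 s1=1
t0.Δ1 s3=1 s9=0 s2=0 s8=1 s5=0 s7=0 clk=1 s4=1 s1=1
t0.Δ2 s3=1 s9=1 s2=1 s8=0 s5=0 s7=0 clk=1 s4=1 s1=1
t0.Δ3 s3=0 s9=1 s2=1 s8=0 s5=0 s7=0 clk=1 s4=1 s1=1
t1.Δ0 s3=0 s9=1 s2=1 s8=0 s5=0 s7=0 clk=1 s4=1 s1=1
t1.Δ1 s3=0 s9=1 s2=1 s8=0 s5=0 s7=0 clk=0 s4=1 s1=1
t2.Δ0 s3=0 s9=1 s2=1 s8=0 s5=0 s7=0 clk=0 s4=1 s1=1
t2.Δ1 s3=0 s9=1 s2=1 s8=0 s5=0 s7=0 clk=1 s4=1 s1=1
t2.Δ2 s3=0 s9=1 s2=1 s8=1 s5=0 s7=0 clk=1 s4=1 s1=1
t2.Δ3 s3=1 s9=1 s2=1 s8=1 s5=0 s7=0 clk=1 s4=1 s1=1
t3.Δ0 s3=1 s9=1 s2=1 s8=1 s5=0 s7=0 clk=1 s4=1 s1=1
t3.Δ1 s3=1 s9=1 s2=1 s8=1 s5=0 s7=0 clk=0 s4=1 s1=1
t4.Δ0 s3=1 s9=1 s2=1 s8=1 s5=0 s7=0 clk=0 s4=1 s1=1
t4.Δ1 s3=1 s9=1 s2=1 s8=1 s5=0 s7=0 clk=1 s4=1 s1=1
t4.Δ2 s3=1 s9=1 s2=1 s8=0 s5=0 s7=0 clk=1 s4=1 s1=1
t4.Δ3 s3=0 s9=1 s2=1 s8=0 s5=0 s7=0 clk=1 s4=1 s1=1
t5.Δ0 s3=0 s9=1 s2=1 s8=0 s5=0 s7=0 clk=1 s4=1 s1=1
t5.Δ1 s3=0 s9=1 s2=1 s8=0 s5=0 s7=0 clk=0 s4=1 s1=0
t6.Δ0 s3=0 s9=1 s2=1 s8=0 s5=0 s7=0 clk=0 s4=1 s1=0
t6.Δ1 s3=0 s9=1 s2=1 s8=0 s5=0 s7=0 clk=1 s4=1 s1=0
t6.Δ2 s3=0 s9=1 s2=1 s8=1 s5=0 s7=0 clk=1 s4=1 s1=0
t6.Δ3 s3=1 s9=1 s2=1 s8=1 s5=0 s7=0 clk=1 s4=1 s1=0
t7.Δ0 s3=1 s9=1 s2=1 s8=1 s5=0 s7=0 clk=1 s4=1 s1=0
t7.Δ1 s3=1 s9=1 s2=1 s8=1 s5=0 s7=0 clk=0 s4=1 s1=1
t8.Δ0 s3=1 s9=1 s2=1 s8=1 s5=0 s7=0 clk=0 s4=1 s1=1
t8.Δ1 s3=1 s9=1 s2=1 s8=1 s5=0 s7=0 clk=1 s4=1 s1=1
t8.Δ2 s3=1 s9=1 s2=1 s8=0 s5=0 s7=0 clk=1 s4=1 s1=1
t8.Δ3 s3=0 s9=1 s2=1 s8=0 s5=0 s7=0 clk=1 s4=1 s1=1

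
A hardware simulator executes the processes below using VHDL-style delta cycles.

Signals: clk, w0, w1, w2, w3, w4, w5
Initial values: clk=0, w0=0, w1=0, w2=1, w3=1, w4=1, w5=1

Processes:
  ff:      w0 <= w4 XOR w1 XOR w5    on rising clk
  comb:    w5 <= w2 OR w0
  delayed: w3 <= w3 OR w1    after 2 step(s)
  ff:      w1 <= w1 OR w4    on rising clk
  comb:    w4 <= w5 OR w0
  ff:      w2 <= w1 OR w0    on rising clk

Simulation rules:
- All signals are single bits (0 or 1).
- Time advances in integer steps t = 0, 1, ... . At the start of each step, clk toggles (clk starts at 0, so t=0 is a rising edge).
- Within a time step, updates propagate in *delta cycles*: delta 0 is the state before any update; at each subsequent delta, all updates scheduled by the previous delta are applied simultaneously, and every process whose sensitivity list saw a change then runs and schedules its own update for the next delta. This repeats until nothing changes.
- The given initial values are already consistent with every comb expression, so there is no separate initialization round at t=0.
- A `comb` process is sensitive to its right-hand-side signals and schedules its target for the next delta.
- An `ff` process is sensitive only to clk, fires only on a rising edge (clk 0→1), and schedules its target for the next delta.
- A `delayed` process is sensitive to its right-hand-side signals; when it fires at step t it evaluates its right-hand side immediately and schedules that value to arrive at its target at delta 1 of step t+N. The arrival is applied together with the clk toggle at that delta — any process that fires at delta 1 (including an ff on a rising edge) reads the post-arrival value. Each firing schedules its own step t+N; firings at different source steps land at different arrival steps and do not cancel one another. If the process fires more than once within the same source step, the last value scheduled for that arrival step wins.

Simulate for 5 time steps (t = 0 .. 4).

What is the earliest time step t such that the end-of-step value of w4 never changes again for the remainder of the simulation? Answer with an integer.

2

t=0 Δ0: w5=1 w1=0 w2=1 w0=0 clk=0 w4=1 w3=1
  Δ1: clk:0→1
  Δ2: w1:0→1, w2:1→0
  Δ3: w5:1→0
  Δ4: w4:1→0
  (4Δ to stable)
t=1 Δ0: w5=0 w1=1 w2=0 w0=0 clk=1 w4=0 w3=1
  Δ1: clk:1→0
  (1Δ to stable)
t=2 Δ0: w5=0 w1=1 w2=0 w0=0 clk=0 w4=0 w3=1
  Δ1: clk:0→1
  Δ2: w2:0→1, w0:0→1
  Δ3: w5:0→1, w4:0→1
  (3Δ to stable)
t=3 Δ0: w5=1 w1=1 w2=1 w0=1 clk=1 w4=1 w3=1
  Δ1: clk:1→0
  (1Δ to stable)
t=4 Δ0: w5=1 w1=1 w2=1 w0=1 clk=0 w4=1 w3=1
  Δ1: clk:0→1
  (1Δ to stable)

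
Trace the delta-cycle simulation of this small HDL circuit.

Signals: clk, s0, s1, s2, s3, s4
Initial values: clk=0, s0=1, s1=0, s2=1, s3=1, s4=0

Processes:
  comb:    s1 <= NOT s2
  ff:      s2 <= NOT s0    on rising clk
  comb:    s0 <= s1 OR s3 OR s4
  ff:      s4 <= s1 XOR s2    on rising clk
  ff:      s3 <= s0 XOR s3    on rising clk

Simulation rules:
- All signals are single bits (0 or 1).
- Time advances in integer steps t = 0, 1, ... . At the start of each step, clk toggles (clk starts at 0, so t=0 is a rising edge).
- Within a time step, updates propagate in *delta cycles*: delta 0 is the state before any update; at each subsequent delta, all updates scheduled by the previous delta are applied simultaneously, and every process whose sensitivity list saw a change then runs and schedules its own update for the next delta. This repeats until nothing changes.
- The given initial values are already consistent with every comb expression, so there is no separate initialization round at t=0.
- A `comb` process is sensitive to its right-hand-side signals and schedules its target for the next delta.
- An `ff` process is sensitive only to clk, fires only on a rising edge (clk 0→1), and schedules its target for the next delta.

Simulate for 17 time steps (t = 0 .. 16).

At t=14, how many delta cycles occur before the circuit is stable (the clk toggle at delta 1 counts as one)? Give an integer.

2

t=0 Δ0: s1=0 s3=1 s2=1 s0=1 s4=0 clk=0
  Δ1: clk:0→1
  Δ2: s3:1→0, s2:1→0, s4:0→1
  Δ3: s1:0→1
  (3Δ to stable)
t=1 Δ0: s1=1 s3=0 s2=0 s0=1 s4=1 clk=1
  Δ1: clk:1→0
  (1Δ to stable)
t=2 Δ0: s1=1 s3=0 s2=0 s0=1 s4=1 clk=0
  Δ1: clk:0→1
  Δ2: s3:0→1
  (2Δ to stable)
t=3 Δ0: s1=1 s3=1 s2=0 s0=1 s4=1 clk=1
  Δ1: clk:1→0
  (1Δ to stable)
t=4 Δ0: s1=1 s3=1 s2=0 s0=1 s4=1 clk=0
  Δ1: clk:0→1
  Δ2: s3:1→0
  (2Δ to stable)
t=5 Δ0: s1=1 s3=0 s2=0 s0=1 s4=1 clk=1
  Δ1: clk:1→0
  (1Δ to stable)
t=6 Δ0: s1=1 s3=0 s2=0 s0=1 s4=1 clk=0
  Δ1: clk:0→1
  Δ2: s3:0→1
  (2Δ to stable)
t=7 Δ0: s1=1 s3=1 s2=0 s0=1 s4=1 clk=1
  Δ1: clk:1→0
  (1Δ to stable)
t=8 Δ0: s1=1 s3=1 s2=0 s0=1 s4=1 clk=0
  Δ1: clk:0→1
  Δ2: s3:1→0
  (2Δ to stable)
t=9 Δ0: s1=1 s3=0 s2=0 s0=1 s4=1 clk=1
  Δ1: clk:1→0
  (1Δ to stable)
t=10 Δ0: s1=1 s3=0 s2=0 s0=1 s4=1 clk=0
  Δ1: clk:0→1
  Δ2: s3:0→1
  (2Δ to stable)
t=11 Δ0: s1=1 s3=1 s2=0 s0=1 s4=1 clk=1
  Δ1: clk:1→0
  (1Δ to stable)
t=12 Δ0: s1=1 s3=1 s2=0 s0=1 s4=1 clk=0
  Δ1: clk:0→1
  Δ2: s3:1→0
  (2Δ to stable)
t=13 Δ0: s1=1 s3=0 s2=0 s0=1 s4=1 clk=1
  Δ1: clk:1→0
  (1Δ to stable)
t=14 Δ0: s1=1 s3=0 s2=0 s0=1 s4=1 clk=0
  Δ1: clk:0→1
  Δ2: s3:0→1
  (2Δ to stable)
t=15 Δ0: s1=1 s3=1 s2=0 s0=1 s4=1 clk=1
  Δ1: clk:1→0
  (1Δ to stable)
t=16 Δ0: s1=1 s3=1 s2=0 s0=1 s4=1 clk=0
  Δ1: clk:0→1
  Δ2: s3:1→0
  (2Δ to stable)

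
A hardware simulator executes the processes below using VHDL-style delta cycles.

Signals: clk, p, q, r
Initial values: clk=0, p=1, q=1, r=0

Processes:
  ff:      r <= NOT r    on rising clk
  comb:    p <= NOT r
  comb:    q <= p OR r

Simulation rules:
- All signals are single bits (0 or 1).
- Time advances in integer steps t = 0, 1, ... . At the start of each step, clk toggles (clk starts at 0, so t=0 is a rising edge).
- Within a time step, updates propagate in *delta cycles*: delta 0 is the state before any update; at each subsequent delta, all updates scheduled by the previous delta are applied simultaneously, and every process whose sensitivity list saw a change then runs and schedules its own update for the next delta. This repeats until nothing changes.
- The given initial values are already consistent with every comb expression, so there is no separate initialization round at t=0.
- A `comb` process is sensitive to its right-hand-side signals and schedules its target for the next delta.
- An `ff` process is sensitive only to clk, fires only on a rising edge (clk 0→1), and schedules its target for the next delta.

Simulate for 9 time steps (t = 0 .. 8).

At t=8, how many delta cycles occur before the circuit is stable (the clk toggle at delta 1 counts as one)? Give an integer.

3

[bits: q,p,clk,r]
t=0: Δ0=1100 Δ1=1110 Δ2=1111 Δ3=1011 | 3Δ
t=1: Δ0=1011 Δ1=1001 | 1Δ
t=2: Δ0=1001 Δ1=1011 Δ2=1010 Δ3=0110 Δ4=1110 | 4Δ
t=3: Δ0=1110 Δ1=1100 | 1Δ
t=4: Δ0=1100 Δ1=1110 Δ2=1111 Δ3=1011 | 3Δ
t=5: Δ0=1011 Δ1=1001 | 1Δ
t=6: Δ0=1001 Δ1=1011 Δ2=1010 Δ3=0110 Δ4=1110 | 4Δ
t=7: Δ0=1110 Δ1=1100 | 1Δ
t=8: Δ0=1100 Δ1=1110 Δ2=1111 Δ3=1011 | 3Δ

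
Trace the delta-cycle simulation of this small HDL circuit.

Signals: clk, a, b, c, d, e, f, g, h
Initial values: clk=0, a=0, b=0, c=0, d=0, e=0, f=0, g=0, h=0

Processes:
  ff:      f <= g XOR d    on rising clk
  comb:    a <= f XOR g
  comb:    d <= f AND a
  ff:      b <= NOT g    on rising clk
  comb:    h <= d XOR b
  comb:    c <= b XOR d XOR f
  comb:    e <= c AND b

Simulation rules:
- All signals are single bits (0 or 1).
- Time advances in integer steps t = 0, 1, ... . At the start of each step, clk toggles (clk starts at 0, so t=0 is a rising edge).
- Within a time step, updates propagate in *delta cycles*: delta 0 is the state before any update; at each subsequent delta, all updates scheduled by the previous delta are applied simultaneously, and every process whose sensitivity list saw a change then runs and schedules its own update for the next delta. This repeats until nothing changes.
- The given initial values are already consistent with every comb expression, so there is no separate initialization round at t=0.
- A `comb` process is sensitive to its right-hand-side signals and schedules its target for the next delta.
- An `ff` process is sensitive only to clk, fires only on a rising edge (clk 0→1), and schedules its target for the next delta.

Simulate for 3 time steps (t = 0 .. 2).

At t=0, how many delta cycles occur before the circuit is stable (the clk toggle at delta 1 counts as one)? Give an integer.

4

t=0 Δ0: e=0 h=0 c=0 b=0 d=0 g=0 a=0 f=0 clk=0
  Δ1: clk:0→1
  Δ2: b:0→1
  Δ3: h:0→1, c:0→1
  Δ4: e:0→1
  (4Δ to stable)
t=1 Δ0: e=1 h=1 c=1 b=1 d=0 g=0 a=0 f=0 clk=1
  Δ1: clk:1→0
  (1Δ to stable)
t=2 Δ0: e=1 h=1 c=1 b=1 d=0 g=0 a=0 f=0 clk=0
  Δ1: clk:0→1
  (1Δ to stable)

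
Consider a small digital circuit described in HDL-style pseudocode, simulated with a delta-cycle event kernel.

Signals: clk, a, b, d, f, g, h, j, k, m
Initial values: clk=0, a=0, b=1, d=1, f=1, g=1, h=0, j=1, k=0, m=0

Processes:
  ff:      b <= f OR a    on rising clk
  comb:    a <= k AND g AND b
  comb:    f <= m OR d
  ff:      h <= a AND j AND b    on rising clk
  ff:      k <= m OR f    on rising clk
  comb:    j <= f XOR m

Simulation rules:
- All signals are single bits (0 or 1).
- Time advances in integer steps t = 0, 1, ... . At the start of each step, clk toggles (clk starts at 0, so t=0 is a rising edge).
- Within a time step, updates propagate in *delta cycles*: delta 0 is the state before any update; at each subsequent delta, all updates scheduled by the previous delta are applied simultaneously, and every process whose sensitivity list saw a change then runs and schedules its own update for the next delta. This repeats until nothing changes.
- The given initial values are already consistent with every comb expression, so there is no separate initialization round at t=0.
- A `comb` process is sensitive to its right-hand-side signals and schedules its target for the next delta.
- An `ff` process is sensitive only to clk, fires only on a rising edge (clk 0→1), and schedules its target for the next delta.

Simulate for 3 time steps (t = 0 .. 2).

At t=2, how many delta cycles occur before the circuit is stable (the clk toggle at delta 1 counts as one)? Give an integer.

2

t0.Δ0 g=1 a=0 k=0 j=1 m=0 f=1 h=0 d=1 b=1 clk=0
t0.Δ1 g=1 a=0 k=0 j=1 m=0 f=1 h=0 d=1 b=1 clk=1
t0.Δ2 g=1 a=0 k=1 j=1 m=0 f=1 h=0 d=1 b=1 clk=1
t0.Δ3 g=1 a=1 k=1 j=1 m=0 f=1 h=0 d=1 b=1 clk=1
t1.Δ0 g=1 a=1 k=1 j=1 m=0 f=1 h=0 d=1 b=1 clk=1
t1.Δ1 g=1 a=1 k=1 j=1 m=0 f=1 h=0 d=1 b=1 clk=0
t2.Δ0 g=1 a=1 k=1 j=1 m=0 f=1 h=0 d=1 b=1 clk=0
t2.Δ1 g=1 a=1 k=1 j=1 m=0 f=1 h=0 d=1 b=1 clk=1
t2.Δ2 g=1 a=1 k=1 j=1 m=0 f=1 h=1 d=1 b=1 clk=1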